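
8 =8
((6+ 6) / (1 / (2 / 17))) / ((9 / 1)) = 8 / 51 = 0.16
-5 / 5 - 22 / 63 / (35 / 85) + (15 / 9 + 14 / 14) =361 / 441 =0.82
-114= -114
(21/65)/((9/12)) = 28/65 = 0.43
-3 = -3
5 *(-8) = -40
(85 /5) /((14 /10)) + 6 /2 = 106 /7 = 15.14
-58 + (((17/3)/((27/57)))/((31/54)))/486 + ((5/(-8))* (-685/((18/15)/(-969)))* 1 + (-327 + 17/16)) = -20857058963/60264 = -346094.83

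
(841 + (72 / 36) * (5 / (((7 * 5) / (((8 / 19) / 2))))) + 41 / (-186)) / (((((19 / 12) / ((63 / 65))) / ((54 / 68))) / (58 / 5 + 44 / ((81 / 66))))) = 1199243154222 / 61830275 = 19395.73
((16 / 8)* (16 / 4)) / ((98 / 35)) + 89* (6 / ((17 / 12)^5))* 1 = 958531156 / 9938999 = 96.44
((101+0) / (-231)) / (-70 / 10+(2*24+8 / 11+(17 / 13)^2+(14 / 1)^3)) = -0.00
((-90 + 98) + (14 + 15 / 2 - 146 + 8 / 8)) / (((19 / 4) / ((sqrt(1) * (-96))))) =2334.32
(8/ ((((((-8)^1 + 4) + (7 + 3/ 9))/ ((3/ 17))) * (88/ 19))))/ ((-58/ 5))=-171/ 21692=-0.01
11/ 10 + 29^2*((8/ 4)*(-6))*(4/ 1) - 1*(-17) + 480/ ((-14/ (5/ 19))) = -53677367/ 1330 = -40358.92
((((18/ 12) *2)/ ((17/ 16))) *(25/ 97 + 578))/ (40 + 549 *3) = 384624/ 397409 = 0.97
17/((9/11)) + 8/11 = 2129/99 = 21.51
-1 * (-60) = 60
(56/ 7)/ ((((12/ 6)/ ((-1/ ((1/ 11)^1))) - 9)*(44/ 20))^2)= 200/ 10201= 0.02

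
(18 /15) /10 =3 /25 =0.12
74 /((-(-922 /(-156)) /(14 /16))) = -10101 /922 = -10.96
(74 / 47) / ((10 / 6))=222 / 235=0.94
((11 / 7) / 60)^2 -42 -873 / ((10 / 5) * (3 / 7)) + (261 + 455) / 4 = -155496479 / 176400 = -881.50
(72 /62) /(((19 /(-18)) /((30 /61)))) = -19440 /35929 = -0.54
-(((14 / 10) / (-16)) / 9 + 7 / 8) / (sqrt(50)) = -623 * sqrt(2) / 7200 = -0.12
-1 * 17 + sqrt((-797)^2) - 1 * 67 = 713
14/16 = 7/8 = 0.88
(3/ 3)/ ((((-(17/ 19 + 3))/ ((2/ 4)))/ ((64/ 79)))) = -304/ 2923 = -0.10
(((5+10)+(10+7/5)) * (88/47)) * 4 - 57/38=92223/470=196.22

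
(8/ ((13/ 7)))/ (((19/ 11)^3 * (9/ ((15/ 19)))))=372680/ 5082519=0.07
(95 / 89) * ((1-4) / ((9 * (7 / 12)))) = -380 / 623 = -0.61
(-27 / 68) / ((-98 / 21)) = 81 / 952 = 0.09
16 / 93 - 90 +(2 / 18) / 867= -21728723 / 241893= -89.83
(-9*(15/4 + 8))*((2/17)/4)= -423/136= -3.11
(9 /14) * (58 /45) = 29 /35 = 0.83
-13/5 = -2.60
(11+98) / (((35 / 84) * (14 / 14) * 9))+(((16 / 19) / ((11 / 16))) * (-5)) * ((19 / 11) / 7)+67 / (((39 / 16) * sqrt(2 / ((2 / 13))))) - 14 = 1072 * sqrt(13) / 507+172222 / 12705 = 21.18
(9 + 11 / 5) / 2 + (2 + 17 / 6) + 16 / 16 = 343 / 30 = 11.43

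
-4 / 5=-0.80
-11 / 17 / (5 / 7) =-77 / 85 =-0.91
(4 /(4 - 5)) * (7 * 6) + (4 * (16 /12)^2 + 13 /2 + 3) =-2725 /18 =-151.39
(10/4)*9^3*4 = 7290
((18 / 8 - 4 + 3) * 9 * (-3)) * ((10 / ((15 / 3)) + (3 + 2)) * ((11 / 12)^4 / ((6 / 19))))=-9736265 / 18432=-528.23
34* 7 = 238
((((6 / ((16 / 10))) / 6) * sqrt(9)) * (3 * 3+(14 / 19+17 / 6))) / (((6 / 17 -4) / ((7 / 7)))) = -121805 / 18848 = -6.46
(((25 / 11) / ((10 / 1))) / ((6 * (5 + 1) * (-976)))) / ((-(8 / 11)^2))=55 / 4497408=0.00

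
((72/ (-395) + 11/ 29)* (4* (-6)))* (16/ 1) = -866688/ 11455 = -75.66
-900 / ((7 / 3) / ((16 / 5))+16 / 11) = -475200 / 1153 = -412.14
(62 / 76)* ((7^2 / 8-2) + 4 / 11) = 12245 / 3344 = 3.66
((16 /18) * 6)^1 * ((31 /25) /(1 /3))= 496 /25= 19.84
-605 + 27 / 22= -603.77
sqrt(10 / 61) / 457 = 0.00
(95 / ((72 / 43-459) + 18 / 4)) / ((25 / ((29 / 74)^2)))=-687097 / 533129670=-0.00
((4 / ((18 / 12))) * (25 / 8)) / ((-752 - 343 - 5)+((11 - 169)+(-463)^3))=-5 / 59552463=-0.00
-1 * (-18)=18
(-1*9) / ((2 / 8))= -36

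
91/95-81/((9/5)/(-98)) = 419041/95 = 4410.96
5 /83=0.06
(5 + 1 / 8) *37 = 1517 / 8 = 189.62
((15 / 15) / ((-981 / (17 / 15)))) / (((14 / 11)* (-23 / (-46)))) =-187 / 103005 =-0.00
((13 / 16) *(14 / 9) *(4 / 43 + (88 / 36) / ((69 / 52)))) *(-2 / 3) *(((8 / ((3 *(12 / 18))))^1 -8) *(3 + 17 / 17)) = 18810064 / 720981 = 26.09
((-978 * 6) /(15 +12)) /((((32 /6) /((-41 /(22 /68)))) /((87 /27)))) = 3294719 /198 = 16639.99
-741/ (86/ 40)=-14820/ 43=-344.65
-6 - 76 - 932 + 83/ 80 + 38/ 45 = -1012.12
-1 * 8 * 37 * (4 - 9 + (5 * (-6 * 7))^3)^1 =2741257480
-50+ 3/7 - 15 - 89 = -1075/7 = -153.57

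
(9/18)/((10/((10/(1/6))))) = 3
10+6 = 16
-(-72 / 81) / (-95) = -8 / 855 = -0.01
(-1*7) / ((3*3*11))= -7 / 99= -0.07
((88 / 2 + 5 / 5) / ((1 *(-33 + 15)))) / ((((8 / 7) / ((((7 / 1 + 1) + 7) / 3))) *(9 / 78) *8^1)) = -2275 / 192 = -11.85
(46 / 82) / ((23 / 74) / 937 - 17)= -1594774 / 48327643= -0.03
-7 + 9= 2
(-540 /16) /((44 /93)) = -12555 /176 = -71.34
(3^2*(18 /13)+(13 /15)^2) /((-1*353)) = -38647 /1032525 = -0.04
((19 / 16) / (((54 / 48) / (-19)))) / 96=-361 / 1728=-0.21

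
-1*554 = -554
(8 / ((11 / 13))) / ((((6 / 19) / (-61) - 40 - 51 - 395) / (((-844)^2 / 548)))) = -1341595814 / 53053935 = -25.29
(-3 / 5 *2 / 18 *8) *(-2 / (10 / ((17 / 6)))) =68 / 225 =0.30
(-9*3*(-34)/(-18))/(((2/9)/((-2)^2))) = -918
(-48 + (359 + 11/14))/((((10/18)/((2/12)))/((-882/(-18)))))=18333/4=4583.25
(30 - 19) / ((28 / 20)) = 55 / 7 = 7.86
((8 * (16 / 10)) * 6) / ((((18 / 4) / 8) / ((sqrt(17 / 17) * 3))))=2048 / 5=409.60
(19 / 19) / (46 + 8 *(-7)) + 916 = 9159 / 10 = 915.90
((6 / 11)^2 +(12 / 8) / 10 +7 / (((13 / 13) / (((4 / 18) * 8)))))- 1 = 259007 / 21780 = 11.89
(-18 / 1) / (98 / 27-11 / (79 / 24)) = -62.53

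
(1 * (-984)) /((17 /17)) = -984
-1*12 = -12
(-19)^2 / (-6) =-361 / 6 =-60.17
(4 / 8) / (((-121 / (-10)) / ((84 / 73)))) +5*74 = 3268630 / 8833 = 370.05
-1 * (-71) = 71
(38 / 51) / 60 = 19 / 1530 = 0.01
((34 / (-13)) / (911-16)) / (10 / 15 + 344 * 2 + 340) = -51 / 17952805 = -0.00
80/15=5.33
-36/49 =-0.73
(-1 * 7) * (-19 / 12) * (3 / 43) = 133 / 172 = 0.77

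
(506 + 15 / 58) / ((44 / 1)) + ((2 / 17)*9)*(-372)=-16589021 / 43384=-382.38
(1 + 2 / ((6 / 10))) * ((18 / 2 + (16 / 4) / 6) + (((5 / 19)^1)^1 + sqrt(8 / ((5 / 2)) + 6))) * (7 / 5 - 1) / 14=13 * sqrt(230) / 525 + 7358 / 5985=1.60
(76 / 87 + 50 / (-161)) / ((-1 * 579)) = -7886 / 8110053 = -0.00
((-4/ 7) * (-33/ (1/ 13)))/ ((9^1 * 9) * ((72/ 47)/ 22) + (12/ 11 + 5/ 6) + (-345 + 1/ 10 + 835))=255915/ 519533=0.49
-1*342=-342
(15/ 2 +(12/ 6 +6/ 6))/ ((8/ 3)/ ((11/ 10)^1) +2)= 693/ 292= 2.37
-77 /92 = -0.84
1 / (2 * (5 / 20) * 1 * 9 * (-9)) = -2 / 81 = -0.02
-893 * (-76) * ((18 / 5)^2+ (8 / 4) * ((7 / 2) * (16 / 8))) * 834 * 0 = 0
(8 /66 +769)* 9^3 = 6167583 /11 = 560689.36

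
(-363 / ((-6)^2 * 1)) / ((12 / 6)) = -121 / 24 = -5.04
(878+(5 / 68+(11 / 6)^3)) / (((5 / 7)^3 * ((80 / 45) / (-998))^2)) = 831930636846477 / 1088000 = 764642129.45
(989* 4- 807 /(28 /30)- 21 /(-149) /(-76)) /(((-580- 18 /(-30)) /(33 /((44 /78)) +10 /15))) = -434955853025 /1377836376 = -315.68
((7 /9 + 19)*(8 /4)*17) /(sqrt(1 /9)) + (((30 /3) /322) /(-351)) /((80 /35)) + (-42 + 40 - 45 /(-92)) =260379751 /129168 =2015.82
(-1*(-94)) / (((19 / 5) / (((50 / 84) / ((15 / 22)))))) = 21.60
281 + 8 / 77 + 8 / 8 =21722 / 77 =282.10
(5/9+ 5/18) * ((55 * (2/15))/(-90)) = -11/162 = -0.07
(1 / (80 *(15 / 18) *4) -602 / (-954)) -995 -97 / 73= -27736848337 / 27856800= -995.69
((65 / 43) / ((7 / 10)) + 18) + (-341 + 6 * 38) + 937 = 254092 / 301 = 844.16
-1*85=-85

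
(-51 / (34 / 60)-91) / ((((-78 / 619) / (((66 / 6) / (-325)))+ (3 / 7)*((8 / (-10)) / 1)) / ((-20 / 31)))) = 431350150 / 12485901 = 34.55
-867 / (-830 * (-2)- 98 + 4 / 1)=-289 / 522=-0.55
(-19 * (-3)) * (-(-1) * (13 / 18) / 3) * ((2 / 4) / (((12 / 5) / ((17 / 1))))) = 20995 / 432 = 48.60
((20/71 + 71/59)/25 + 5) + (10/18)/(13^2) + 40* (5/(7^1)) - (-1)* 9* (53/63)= 45944477162/1115007075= 41.21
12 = 12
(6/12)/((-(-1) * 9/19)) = 19/18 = 1.06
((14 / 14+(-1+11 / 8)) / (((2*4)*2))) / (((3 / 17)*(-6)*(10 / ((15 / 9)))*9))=-187 / 124416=-0.00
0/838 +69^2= 4761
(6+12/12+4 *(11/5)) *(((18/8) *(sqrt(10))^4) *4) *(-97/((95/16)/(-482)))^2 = 881718384257.63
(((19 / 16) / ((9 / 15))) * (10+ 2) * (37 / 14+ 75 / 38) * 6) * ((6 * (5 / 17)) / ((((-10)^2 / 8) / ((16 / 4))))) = 44208 / 119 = 371.50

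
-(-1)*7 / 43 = 7 / 43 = 0.16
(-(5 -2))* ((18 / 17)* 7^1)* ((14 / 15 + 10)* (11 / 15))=-75768 / 425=-178.28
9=9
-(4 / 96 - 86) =2063 / 24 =85.96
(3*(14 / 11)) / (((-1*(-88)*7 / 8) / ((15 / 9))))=10 / 121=0.08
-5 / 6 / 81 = -0.01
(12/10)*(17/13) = 102/65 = 1.57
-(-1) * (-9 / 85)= -9 / 85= -0.11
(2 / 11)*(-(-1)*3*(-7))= -42 / 11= -3.82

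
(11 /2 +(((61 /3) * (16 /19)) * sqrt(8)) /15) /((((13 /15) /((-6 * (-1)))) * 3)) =3904 * sqrt(2) /741 +165 /13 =20.14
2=2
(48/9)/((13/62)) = 992/39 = 25.44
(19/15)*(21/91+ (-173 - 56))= -56506/195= -289.77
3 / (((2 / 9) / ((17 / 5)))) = 459 / 10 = 45.90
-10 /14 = -0.71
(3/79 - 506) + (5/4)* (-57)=-182399/316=-577.21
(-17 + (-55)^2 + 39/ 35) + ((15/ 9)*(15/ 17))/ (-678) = 1213905919/ 403410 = 3009.11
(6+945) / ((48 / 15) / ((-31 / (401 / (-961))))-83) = -141656205 / 12356849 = -11.46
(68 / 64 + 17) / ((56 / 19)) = 5491 / 896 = 6.13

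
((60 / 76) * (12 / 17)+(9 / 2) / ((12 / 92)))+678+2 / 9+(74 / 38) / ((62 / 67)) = 715.38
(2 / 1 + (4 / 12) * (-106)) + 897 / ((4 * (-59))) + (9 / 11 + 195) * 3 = 4285895 / 7788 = 550.32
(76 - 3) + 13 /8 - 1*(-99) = 173.62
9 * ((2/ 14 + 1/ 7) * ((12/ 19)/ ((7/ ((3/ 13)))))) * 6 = 3888/ 12103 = 0.32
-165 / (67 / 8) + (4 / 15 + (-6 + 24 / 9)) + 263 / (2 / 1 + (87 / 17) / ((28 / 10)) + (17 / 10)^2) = 438712846 / 26780235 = 16.38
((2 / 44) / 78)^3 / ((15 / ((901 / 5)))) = 901 / 378977227200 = 0.00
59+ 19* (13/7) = 660/7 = 94.29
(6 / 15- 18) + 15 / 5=-73 / 5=-14.60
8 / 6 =4 / 3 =1.33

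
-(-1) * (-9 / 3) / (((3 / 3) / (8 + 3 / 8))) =-201 / 8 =-25.12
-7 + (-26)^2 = 669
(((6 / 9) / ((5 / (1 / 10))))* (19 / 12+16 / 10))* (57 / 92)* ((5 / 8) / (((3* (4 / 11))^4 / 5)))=53132189 / 915701760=0.06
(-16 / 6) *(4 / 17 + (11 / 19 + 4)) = -12.84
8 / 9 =0.89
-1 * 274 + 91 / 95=-25939 / 95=-273.04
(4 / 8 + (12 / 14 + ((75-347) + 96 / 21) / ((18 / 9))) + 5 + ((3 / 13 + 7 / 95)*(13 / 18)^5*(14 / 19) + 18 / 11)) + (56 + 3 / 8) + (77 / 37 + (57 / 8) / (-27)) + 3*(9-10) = -21403059770677 / 303656234805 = -70.48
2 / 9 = 0.22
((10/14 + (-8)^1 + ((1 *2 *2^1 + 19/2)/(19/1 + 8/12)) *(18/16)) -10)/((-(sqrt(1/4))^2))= 109121/1652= 66.05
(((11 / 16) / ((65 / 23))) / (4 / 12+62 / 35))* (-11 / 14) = -0.09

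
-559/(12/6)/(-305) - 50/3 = -28823/1830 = -15.75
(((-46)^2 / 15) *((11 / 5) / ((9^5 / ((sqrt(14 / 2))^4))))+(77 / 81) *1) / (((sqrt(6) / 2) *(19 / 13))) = 69556487 *sqrt(6) / 252434475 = 0.67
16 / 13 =1.23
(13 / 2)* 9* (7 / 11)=819 / 22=37.23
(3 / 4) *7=21 / 4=5.25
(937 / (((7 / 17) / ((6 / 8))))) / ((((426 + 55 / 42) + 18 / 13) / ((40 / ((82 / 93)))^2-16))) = 3198753207936 / 393466627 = 8129.67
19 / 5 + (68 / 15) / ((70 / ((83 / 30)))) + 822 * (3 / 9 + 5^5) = 20231095336 / 7875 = 2569027.98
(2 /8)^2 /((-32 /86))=-43 /256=-0.17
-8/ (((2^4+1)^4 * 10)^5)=-1/ 50802892583094656530020012500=-0.00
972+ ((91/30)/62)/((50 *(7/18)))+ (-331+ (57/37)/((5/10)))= 369381943/573500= 644.08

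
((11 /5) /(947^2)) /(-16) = -11 /71744720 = -0.00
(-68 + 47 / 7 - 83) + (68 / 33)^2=-1067522 / 7623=-140.04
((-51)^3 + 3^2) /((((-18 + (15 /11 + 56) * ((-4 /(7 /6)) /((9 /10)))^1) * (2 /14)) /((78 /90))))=464711247 /136595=3402.11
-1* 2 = -2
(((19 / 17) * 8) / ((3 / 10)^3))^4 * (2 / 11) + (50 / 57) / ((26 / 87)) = 2186557591.77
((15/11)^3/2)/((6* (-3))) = -375/5324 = -0.07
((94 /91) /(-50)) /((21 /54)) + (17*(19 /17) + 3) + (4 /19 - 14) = 2468226 /302575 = 8.16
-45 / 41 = -1.10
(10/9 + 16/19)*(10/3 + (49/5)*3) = 163994/2565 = 63.94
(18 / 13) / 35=18 / 455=0.04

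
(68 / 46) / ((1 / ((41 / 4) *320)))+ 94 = 113682 / 23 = 4942.70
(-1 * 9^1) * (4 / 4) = -9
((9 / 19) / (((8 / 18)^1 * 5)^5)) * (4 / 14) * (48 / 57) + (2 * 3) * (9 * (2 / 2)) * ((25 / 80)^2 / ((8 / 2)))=1.32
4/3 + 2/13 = 58/39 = 1.49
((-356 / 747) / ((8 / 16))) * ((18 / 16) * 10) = -890 / 83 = -10.72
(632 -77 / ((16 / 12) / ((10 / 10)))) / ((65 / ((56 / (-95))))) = -32158 / 6175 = -5.21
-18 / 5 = -3.60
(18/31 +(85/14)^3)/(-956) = -19087267/81321184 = -0.23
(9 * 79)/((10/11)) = 782.10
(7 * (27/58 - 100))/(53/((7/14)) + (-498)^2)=-40411/14390380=-0.00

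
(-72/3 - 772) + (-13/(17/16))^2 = -186780/289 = -646.30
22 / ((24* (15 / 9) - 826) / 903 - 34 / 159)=-526449 / 25946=-20.29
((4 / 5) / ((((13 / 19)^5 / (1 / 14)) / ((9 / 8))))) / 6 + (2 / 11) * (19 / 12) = 1232773181 / 3430747320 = 0.36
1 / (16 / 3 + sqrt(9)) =3 / 25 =0.12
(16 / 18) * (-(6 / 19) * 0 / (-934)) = 0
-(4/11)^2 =-16/121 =-0.13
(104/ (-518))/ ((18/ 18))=-52/ 259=-0.20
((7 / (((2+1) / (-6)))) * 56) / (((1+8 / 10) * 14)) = -280 / 9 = -31.11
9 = 9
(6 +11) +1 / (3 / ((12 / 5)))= 89 / 5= 17.80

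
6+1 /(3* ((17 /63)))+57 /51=142 /17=8.35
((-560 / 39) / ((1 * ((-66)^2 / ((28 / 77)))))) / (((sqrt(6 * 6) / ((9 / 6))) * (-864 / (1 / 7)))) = 5 / 100911096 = 0.00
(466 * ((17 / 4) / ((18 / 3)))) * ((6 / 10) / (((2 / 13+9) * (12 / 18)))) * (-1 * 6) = -27261 / 140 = -194.72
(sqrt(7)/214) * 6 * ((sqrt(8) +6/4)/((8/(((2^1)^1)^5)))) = 18 * sqrt(7)/107 +24 * sqrt(14)/107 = 1.28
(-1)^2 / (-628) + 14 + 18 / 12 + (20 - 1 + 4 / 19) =414147 / 11932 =34.71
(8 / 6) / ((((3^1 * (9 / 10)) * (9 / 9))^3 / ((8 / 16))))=2000 / 59049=0.03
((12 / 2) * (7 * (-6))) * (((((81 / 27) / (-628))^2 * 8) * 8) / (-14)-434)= 2695812480 / 24649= 109368.03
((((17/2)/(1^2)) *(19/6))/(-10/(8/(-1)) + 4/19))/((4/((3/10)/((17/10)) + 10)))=62453/1332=46.89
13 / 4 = 3.25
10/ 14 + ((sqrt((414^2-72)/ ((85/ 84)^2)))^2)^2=10229433782634940277/ 365404375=27994831158.32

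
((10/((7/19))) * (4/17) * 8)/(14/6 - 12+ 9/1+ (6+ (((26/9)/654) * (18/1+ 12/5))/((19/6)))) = 47218800/4955279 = 9.53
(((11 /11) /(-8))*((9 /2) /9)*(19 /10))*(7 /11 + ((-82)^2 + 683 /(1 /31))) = -2915303 /880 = -3312.84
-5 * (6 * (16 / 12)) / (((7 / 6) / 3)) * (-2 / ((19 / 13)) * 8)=149760 / 133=1126.02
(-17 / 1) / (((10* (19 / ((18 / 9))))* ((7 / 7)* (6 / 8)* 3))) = -68 / 855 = -0.08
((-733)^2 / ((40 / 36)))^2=23383037031201 / 100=233830370312.01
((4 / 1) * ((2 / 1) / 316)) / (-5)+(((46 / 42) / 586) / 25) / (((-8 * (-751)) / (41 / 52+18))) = -38444137751 / 7593067809600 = -0.01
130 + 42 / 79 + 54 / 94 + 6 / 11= 5377045 / 40843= 131.65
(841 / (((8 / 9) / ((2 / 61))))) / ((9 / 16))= 55.15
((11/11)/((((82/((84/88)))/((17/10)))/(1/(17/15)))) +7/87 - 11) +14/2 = -1224847/313896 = -3.90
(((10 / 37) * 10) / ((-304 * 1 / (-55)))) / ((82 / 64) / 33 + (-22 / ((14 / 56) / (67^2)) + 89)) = -363000 / 293193016201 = -0.00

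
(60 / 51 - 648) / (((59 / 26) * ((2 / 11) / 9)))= -14151852 / 1003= -14109.52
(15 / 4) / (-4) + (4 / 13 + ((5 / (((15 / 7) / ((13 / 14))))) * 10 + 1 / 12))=4393 / 208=21.12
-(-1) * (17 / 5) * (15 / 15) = 17 / 5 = 3.40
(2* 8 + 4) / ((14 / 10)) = 100 / 7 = 14.29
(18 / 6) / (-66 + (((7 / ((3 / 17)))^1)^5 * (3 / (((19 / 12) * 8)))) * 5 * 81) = 38 / 119317682159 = 0.00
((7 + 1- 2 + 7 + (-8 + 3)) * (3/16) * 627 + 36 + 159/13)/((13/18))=231363/169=1369.01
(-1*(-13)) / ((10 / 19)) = 24.70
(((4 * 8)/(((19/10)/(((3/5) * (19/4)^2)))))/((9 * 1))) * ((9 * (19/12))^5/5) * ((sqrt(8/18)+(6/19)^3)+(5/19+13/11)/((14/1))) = 2385778.51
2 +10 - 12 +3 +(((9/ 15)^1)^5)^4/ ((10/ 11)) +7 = 9536781518690911/ 953674316406250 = 10.00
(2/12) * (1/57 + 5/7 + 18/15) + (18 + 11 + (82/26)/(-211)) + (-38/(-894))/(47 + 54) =29.31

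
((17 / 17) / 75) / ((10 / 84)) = 14 / 125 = 0.11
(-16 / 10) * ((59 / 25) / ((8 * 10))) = -59 / 1250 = -0.05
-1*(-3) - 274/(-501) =3.55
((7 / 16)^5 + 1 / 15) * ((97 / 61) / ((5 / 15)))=126166057 / 319815680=0.39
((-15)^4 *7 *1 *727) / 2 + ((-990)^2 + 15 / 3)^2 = 1921469252675 / 2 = 960734626337.50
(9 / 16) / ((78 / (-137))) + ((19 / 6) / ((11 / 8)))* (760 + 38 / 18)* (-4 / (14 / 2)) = -868271045 / 864864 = -1003.94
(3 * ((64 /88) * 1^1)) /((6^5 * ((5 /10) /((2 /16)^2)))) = 1 /114048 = 0.00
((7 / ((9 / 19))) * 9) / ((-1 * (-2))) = 133 / 2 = 66.50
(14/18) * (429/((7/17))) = 2431/3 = 810.33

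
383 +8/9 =3455/9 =383.89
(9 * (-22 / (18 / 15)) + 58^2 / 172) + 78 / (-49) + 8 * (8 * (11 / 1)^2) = 16006808 / 2107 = 7596.97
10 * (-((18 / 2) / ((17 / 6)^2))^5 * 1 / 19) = -35704672266240 / 38303884108531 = -0.93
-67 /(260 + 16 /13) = -871 /3396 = -0.26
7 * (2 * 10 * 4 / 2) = 280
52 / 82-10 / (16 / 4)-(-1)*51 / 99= -3655 / 2706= -1.35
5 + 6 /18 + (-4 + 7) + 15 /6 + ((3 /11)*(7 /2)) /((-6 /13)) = 1157 /132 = 8.77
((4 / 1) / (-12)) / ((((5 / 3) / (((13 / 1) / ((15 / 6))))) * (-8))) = 13 / 100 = 0.13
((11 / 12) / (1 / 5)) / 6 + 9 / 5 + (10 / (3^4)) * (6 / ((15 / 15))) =3.30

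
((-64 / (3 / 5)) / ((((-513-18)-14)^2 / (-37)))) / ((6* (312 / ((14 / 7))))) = 296 / 20851155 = 0.00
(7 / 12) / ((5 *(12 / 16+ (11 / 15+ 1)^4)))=23625 / 1979779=0.01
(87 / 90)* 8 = 116 / 15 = 7.73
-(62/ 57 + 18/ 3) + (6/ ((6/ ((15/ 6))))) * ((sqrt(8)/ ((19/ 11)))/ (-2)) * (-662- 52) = -404/ 57 + 19635 * sqrt(2)/ 19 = 1454.39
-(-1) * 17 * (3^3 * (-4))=-1836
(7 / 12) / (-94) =-7 / 1128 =-0.01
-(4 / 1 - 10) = 6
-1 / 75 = -0.01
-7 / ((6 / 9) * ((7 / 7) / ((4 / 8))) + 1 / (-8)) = -5.79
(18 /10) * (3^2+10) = 171 /5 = 34.20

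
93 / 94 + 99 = 99.99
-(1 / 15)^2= -1 / 225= -0.00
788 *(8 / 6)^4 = 2490.47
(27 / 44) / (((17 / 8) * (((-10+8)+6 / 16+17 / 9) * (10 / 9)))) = 17496 / 17765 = 0.98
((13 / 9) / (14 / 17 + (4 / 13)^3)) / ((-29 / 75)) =-12138425 / 2770602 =-4.38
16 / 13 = 1.23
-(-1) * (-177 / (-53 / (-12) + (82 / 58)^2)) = -1786284 / 64745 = -27.59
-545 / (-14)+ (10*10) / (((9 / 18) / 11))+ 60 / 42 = 31365 / 14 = 2240.36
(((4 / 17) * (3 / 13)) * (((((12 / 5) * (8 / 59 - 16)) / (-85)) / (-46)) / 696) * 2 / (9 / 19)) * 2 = -1824 / 284325425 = -0.00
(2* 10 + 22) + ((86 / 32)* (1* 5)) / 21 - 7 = 11975 / 336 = 35.64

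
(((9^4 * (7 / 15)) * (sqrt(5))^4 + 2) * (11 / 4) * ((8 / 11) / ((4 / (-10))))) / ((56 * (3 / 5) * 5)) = -2278.18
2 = 2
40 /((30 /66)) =88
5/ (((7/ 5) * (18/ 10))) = 125/ 63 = 1.98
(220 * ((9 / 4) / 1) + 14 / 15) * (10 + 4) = 104146 / 15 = 6943.07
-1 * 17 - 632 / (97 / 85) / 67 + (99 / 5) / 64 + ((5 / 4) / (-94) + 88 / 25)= -10483054069 / 488724800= -21.45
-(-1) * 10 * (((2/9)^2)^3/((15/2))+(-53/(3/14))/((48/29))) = -9529621841/6377292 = -1494.31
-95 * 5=-475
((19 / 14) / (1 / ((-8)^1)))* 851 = -9239.43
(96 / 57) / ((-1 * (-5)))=32 / 95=0.34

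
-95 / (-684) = 5 / 36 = 0.14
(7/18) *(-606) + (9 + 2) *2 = -641/3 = -213.67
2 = 2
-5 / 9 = -0.56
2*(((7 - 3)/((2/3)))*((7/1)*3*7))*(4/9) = 784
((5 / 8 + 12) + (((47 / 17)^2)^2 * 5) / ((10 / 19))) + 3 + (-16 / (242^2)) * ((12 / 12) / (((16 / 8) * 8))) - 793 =-2175086789905 / 9782647688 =-222.34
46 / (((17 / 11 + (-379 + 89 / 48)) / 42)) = -145728 / 28331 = -5.14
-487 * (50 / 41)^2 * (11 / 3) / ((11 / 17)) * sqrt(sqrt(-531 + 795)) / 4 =-5174375 * 2^(3 / 4) * 33^(1 / 4) / 5043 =-4135.90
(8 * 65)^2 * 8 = 2163200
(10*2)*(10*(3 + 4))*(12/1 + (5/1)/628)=2639350/157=16811.15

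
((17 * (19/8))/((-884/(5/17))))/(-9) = 95/63648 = 0.00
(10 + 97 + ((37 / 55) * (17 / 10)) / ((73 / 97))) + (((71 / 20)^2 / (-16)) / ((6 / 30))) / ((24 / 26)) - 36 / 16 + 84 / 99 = 2114300591 / 20556800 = 102.85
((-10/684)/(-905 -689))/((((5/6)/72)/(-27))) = -0.02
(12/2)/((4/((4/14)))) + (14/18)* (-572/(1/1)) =-28001/63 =-444.46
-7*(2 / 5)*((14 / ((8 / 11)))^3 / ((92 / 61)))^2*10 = -5428777734178183 / 8667136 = -626363510.87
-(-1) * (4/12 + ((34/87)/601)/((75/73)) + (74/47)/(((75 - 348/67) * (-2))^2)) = 0.33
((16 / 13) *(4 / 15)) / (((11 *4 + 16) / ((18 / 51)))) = 32 / 16575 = 0.00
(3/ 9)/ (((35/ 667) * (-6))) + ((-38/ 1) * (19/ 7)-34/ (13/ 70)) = -2352811/ 8190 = -287.28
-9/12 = -3/4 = -0.75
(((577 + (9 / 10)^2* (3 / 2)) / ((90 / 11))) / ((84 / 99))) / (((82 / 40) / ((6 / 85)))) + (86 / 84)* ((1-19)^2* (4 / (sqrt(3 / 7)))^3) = 75670.36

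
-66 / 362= -33 / 181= -0.18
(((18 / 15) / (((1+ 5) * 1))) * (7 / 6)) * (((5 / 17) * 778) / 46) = 2723 / 2346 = 1.16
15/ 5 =3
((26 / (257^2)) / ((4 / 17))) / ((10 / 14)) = 1547 / 660490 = 0.00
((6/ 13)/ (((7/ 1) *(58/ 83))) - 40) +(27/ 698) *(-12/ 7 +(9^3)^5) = 14670360835066395971/ 1842022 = 7964270152618.37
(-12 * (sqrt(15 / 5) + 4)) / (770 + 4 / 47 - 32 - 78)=-141 / 1939 - 141 * sqrt(3) / 7756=-0.10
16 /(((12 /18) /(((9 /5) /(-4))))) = -54 /5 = -10.80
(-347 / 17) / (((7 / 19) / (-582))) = 3837126 / 119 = 32244.76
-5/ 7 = -0.71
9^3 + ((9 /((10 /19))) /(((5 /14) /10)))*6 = 18009 /5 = 3601.80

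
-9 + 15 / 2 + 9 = 15 / 2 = 7.50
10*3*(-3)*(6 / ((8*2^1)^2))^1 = -135 / 64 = -2.11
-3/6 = -1/2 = -0.50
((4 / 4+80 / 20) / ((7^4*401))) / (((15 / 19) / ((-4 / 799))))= -76 / 2307833997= -0.00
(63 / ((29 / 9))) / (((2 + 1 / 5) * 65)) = 567 / 4147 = 0.14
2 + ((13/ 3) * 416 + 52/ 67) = 362894/ 201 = 1805.44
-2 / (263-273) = 0.20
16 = 16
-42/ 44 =-21/ 22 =-0.95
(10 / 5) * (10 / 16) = 5 / 4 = 1.25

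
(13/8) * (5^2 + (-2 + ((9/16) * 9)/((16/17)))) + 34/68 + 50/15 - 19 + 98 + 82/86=34319213/264192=129.90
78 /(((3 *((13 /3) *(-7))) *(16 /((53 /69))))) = -53 /1288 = -0.04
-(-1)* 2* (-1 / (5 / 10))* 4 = -16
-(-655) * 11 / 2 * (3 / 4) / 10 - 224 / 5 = 18031 / 80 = 225.39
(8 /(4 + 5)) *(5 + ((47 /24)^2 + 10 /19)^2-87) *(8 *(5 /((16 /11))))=-414864163505 /269485056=-1539.47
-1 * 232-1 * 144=-376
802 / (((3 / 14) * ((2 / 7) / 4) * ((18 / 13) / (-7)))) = -7152236 / 27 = -264897.63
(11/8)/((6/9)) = 33/16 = 2.06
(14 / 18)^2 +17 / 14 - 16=-16081 / 1134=-14.18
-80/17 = -4.71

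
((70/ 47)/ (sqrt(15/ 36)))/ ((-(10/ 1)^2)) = -0.02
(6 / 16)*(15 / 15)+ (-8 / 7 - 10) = -603 / 56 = -10.77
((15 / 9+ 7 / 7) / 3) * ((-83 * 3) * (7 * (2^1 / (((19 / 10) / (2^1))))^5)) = -475955200000 / 7428297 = -64073.26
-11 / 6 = -1.83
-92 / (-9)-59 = -439 / 9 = -48.78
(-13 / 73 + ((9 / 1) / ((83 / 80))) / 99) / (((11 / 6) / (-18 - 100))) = 4268532 / 733139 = 5.82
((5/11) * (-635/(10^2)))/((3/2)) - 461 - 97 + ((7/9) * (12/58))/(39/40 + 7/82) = -621057495/1109482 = -559.77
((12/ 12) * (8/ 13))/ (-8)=-1/ 13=-0.08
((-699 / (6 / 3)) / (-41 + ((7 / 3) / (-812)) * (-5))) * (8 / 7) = 973008 / 99841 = 9.75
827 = 827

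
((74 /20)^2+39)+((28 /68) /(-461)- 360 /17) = 24696453 /783700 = 31.51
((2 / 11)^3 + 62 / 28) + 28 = 563125 / 18634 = 30.22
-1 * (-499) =499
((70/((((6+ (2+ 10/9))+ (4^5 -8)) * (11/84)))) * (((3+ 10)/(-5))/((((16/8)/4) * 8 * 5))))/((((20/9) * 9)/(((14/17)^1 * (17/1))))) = -17199/362450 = -0.05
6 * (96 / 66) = 96 / 11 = 8.73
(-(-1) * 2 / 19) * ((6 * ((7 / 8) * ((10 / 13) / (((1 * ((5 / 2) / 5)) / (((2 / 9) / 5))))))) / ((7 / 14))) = 56 / 741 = 0.08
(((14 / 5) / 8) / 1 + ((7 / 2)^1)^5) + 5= 84891 / 160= 530.57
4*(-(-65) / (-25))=-52 / 5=-10.40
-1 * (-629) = 629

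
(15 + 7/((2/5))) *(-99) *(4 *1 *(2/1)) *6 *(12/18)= -102960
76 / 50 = 1.52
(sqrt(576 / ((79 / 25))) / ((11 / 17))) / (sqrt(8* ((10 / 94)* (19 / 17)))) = 102* sqrt(11992990) / 16511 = 21.39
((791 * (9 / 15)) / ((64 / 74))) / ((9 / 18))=1097.51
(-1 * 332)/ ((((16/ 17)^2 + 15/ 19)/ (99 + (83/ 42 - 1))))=-3827413694/ 193179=-19812.78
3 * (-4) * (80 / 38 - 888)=201984 / 19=10630.74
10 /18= 5 /9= 0.56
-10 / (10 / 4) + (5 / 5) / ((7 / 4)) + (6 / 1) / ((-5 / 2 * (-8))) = -3.13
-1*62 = -62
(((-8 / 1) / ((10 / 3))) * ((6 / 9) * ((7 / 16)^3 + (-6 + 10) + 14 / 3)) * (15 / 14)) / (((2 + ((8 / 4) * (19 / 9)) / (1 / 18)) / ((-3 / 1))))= 107525 / 186368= 0.58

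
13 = 13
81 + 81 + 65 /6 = 1037 /6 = 172.83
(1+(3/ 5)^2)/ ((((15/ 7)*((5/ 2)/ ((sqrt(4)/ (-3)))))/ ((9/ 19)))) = -952/ 11875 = -0.08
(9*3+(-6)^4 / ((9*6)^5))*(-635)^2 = 3857225753275 / 354294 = 10887076.14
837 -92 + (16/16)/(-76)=56619/76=744.99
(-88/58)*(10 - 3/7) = -2948/203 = -14.52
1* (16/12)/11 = 4/33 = 0.12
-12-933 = -945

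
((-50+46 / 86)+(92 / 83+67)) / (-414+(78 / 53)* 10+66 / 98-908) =-172799186 / 12110562785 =-0.01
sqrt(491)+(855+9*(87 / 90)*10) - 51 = sqrt(491)+891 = 913.16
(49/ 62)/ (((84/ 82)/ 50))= 7175/ 186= 38.58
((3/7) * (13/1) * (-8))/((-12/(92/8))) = 299/7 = 42.71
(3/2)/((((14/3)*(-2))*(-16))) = 9/896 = 0.01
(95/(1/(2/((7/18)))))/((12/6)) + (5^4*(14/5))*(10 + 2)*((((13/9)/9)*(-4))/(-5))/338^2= 101445290/415233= 244.31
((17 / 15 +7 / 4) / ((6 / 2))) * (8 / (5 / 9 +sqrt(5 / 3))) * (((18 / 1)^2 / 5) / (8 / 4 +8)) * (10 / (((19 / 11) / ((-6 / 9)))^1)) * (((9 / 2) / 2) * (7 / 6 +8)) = 154143 / 95 - 462429 * sqrt(15) / 475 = -2147.93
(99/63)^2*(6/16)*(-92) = -8349/98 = -85.19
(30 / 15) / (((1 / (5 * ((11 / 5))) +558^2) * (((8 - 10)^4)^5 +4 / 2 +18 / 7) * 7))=11 / 12569877950160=0.00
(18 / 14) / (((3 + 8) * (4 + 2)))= 3 / 154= 0.02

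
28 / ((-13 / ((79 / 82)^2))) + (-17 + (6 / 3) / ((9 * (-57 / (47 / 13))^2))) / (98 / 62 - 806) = -409747943189402 / 207152817298713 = -1.98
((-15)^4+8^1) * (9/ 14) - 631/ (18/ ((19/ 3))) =6109948/ 189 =32327.77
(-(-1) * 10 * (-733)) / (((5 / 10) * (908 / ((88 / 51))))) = -322520 / 11577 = -27.86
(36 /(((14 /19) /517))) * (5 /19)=46530 /7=6647.14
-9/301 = -0.03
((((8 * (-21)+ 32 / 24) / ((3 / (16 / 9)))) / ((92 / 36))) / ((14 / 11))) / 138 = -22000 / 99981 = -0.22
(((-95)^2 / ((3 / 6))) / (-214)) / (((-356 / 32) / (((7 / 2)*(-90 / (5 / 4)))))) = -18194400 / 9523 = -1910.57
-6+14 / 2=1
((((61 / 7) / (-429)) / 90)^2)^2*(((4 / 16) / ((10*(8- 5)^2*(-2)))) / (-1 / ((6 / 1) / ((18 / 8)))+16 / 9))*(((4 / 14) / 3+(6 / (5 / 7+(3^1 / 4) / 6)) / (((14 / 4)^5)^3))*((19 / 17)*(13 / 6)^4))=-4356250550187310393 / 722806812867665167389090553152096000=-0.00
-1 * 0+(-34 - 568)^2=362404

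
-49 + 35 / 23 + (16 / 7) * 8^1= -29.19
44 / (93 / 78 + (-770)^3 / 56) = -1144 / 211961719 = -0.00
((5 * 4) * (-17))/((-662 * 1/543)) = 92310/331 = 278.88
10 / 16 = 5 / 8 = 0.62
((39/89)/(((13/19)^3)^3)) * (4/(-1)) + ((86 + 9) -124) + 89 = 483749676792/72600034169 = 6.66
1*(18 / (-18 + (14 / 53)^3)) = -1339893 / 1338521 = -1.00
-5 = -5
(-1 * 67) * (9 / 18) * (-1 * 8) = 268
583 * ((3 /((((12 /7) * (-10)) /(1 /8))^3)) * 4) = -199969 /73728000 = -0.00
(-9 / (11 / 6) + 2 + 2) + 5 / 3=25 / 33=0.76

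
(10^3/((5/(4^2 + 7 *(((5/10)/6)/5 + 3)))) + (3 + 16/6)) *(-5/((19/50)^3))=-244375000/361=-676939.06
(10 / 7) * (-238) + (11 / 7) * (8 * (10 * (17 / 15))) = -4148 / 21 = -197.52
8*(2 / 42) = 8 / 21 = 0.38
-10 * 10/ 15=-20/ 3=-6.67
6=6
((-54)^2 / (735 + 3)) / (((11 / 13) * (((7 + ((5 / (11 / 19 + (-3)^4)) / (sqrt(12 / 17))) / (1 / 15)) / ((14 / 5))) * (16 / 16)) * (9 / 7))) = 2468217024 / 1657454315 - 54027792 * sqrt(51) / 1657454315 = 1.26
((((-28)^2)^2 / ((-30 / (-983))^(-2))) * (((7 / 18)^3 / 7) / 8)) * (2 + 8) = 470596000 / 78269409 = 6.01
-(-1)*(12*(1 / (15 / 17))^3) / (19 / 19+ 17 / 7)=34391 / 6750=5.09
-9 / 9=-1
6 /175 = 0.03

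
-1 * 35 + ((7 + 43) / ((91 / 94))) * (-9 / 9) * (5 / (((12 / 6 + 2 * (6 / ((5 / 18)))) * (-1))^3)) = -9190519515 / 262607254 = -35.00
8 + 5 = 13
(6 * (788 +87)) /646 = 2625 /323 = 8.13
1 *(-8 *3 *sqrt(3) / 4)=-6 *sqrt(3)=-10.39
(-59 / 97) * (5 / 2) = -295 / 194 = -1.52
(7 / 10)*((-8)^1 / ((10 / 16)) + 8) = -84 / 25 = -3.36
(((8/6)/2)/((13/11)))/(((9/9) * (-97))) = -0.01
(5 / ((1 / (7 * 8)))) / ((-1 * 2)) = -140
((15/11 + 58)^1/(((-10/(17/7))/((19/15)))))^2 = 44486824561/133402500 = 333.48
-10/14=-5/7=-0.71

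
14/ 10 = 7/ 5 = 1.40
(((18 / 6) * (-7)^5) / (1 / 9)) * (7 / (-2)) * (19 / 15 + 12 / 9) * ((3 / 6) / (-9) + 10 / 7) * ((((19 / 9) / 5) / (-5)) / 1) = -718179917 / 1500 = -478786.61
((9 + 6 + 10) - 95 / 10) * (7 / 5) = 217 / 10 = 21.70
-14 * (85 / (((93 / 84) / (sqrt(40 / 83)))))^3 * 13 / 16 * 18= -220823235360000 * sqrt(830) / 205230199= -30998633.44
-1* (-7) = 7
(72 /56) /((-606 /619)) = -1857 /1414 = -1.31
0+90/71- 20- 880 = -63810/71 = -898.73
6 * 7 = 42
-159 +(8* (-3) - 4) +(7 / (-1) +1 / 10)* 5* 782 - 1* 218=-27384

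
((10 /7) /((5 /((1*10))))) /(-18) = -10 /63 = -0.16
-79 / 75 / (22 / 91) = -7189 / 1650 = -4.36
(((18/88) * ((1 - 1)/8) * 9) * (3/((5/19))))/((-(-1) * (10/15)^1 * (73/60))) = 0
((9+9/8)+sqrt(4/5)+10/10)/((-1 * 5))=-89/40 - 2 * sqrt(5)/25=-2.40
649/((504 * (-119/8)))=-0.09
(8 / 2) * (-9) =-36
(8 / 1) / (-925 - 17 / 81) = -324 / 37471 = -0.01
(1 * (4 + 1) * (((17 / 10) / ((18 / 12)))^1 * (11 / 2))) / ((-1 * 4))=-187 / 24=-7.79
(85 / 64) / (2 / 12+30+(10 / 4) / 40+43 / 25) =0.04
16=16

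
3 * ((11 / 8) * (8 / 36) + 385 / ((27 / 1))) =1573 / 36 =43.69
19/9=2.11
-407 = -407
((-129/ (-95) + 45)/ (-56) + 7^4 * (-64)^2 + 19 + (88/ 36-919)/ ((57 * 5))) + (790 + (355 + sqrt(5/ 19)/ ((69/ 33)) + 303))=11 * sqrt(95)/ 437 + 353209286117/ 35910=9835959.20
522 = 522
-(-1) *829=829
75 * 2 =150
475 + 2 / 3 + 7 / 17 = 24280 / 51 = 476.08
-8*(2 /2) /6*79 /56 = -79 /42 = -1.88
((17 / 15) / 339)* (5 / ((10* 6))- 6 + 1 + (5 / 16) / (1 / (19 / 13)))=-0.01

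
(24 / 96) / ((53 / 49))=49 / 212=0.23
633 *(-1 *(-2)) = 1266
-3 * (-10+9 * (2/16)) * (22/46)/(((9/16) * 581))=1562/40089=0.04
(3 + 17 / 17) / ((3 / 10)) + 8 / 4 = 46 / 3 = 15.33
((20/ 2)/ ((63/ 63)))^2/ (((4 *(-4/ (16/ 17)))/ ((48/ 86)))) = -2400/ 731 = -3.28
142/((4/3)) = 213/2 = 106.50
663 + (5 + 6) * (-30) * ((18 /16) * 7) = -7743 /4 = -1935.75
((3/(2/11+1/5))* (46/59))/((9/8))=5.45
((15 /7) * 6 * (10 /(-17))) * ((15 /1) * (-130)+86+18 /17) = 28503000 /2023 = 14089.47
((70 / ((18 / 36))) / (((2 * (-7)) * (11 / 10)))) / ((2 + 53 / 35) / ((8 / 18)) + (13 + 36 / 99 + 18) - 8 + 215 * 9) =-14000 / 3028057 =-0.00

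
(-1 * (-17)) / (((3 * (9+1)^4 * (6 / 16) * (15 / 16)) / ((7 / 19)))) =952 / 1603125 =0.00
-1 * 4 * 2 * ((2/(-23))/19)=16/437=0.04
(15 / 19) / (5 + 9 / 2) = 30 / 361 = 0.08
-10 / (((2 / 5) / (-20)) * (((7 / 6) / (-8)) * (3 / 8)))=-64000 / 7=-9142.86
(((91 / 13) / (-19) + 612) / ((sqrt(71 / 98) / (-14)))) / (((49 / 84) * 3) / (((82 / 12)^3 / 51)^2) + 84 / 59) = -22797997051864993 * sqrt(142) / 39654662152566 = -6850.88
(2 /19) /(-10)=-1 /95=-0.01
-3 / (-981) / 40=1 / 13080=0.00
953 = 953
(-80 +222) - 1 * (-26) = 168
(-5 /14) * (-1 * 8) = 20 /7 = 2.86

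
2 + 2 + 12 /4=7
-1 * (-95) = 95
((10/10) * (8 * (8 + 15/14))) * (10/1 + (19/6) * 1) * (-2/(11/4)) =-160528/231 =-694.93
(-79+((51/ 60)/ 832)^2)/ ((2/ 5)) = -21874278111/ 110755840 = -197.50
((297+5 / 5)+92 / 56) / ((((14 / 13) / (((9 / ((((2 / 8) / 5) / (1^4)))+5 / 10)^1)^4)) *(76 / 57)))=221507958491.93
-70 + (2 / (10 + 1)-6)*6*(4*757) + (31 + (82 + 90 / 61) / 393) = -27884882101 / 263703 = -105743.51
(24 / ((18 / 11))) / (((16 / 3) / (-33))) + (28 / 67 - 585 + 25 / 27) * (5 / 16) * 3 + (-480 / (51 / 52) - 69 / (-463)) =-42799085461 / 37969704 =-1127.19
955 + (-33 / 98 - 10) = 92577 / 98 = 944.66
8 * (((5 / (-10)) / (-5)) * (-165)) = -132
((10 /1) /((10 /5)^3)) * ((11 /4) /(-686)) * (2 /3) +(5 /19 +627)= 196216907 /312816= 627.26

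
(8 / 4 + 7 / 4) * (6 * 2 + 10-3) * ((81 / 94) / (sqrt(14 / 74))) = 23085 * sqrt(259) / 2632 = 141.15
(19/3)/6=19/18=1.06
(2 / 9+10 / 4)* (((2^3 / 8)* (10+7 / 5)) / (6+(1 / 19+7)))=17689 / 7440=2.38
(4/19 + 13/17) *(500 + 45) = 171675/323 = 531.50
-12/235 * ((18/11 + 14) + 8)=-624/517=-1.21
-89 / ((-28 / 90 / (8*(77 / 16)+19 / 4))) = 692865 / 56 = 12372.59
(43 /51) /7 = 43 /357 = 0.12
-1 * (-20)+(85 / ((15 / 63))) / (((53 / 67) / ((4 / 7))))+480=40168 / 53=757.89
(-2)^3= -8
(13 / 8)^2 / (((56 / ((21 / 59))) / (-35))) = -17745 / 30208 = -0.59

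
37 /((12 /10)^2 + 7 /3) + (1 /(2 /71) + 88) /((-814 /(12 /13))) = 1113294 /115181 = 9.67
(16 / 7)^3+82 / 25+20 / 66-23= -2115317 / 282975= -7.48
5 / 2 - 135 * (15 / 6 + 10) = -1685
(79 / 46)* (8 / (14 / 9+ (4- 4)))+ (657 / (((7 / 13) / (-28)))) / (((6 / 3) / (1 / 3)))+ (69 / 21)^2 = -6395017 / 1127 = -5674.37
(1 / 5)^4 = 1 / 625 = 0.00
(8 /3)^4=4096 /81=50.57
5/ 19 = 0.26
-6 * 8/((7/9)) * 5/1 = -2160/7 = -308.57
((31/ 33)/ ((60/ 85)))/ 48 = 527/ 19008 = 0.03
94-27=67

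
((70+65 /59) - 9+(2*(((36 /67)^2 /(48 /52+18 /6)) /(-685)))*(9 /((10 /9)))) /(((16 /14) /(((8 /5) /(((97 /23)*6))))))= 77090040989248 /22437481486125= 3.44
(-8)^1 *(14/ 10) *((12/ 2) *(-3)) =1008/ 5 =201.60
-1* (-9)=9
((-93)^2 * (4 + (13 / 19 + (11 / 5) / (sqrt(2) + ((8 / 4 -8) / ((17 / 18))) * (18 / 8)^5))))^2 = 95461845853027433846297250650650606953 / 58309526111939340720439155025 -35211235594291600563969326972928 * sqrt(2) / 3068922426944175827391534475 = 1637140722.80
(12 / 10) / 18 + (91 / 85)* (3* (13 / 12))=3617 / 1020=3.55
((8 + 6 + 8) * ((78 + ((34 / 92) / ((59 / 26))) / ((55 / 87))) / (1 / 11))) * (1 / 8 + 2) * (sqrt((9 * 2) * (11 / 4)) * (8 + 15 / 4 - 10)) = 22936652739 * sqrt(22) / 217120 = 495497.59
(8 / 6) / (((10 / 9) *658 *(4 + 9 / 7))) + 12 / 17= 104391 / 147815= 0.71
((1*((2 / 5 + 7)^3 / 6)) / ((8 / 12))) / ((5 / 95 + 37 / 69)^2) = 87058374813 / 297992000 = 292.15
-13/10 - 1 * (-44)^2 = -19373/10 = -1937.30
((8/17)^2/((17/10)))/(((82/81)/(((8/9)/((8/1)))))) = 0.01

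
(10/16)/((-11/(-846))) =2115/44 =48.07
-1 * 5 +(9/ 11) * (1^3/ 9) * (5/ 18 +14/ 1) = -733/ 198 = -3.70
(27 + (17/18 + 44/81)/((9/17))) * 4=86926/729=119.24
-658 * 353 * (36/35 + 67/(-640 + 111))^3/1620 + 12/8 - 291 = -144939676246217192/367221527150625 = -394.69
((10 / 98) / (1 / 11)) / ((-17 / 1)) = -55 / 833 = -0.07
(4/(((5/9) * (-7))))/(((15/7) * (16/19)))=-57/100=-0.57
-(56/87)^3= -175616/658503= -0.27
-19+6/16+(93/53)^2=-349349/22472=-15.55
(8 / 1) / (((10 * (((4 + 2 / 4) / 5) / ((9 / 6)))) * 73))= 4 / 219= 0.02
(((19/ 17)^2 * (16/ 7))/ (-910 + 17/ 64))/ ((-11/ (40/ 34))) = 7393280/ 22025819123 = 0.00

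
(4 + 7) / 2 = 11 / 2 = 5.50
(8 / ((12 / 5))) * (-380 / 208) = -475 / 78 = -6.09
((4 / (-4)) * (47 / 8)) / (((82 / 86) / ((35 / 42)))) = -10105 / 1968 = -5.13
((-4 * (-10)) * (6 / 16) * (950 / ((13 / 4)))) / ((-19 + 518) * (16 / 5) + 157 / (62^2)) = 365180000 / 132995551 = 2.75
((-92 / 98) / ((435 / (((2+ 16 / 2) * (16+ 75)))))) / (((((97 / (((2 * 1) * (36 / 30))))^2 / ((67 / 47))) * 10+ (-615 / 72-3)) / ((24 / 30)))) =-3846336 / 28025265485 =-0.00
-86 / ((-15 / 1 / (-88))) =-7568 / 15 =-504.53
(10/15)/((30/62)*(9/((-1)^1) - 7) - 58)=-31/3057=-0.01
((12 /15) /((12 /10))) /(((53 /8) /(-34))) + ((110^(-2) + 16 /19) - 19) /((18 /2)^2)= -3598018693 /986960700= -3.65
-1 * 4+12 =8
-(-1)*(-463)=-463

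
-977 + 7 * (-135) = -1922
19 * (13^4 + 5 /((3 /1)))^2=15500692615.11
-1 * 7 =-7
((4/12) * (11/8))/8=11/192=0.06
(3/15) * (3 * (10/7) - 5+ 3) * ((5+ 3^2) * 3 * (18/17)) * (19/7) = 32832/595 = 55.18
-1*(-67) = 67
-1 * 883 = -883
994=994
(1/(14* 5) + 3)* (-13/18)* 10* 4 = -87.08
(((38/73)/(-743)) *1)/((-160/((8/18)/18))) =0.00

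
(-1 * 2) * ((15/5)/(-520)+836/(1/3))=-1304157/260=-5015.99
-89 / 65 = -1.37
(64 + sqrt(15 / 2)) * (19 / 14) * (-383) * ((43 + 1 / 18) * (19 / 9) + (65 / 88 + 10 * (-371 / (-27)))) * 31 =-1473177856540 / 6237 -368294464135 * sqrt(30) / 199584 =-246306934.76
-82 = -82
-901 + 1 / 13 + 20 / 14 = -81854 / 91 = -899.49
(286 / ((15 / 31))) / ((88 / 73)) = 29419 / 60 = 490.32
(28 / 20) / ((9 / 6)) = 14 / 15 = 0.93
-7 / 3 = -2.33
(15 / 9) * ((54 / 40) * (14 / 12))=21 / 8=2.62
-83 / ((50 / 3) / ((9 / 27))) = -83 / 50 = -1.66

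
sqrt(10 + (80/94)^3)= 3*sqrt(5756090)/2209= 3.26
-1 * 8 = -8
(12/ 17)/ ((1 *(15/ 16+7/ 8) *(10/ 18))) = 1728/ 2465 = 0.70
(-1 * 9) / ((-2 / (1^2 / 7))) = 9 / 14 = 0.64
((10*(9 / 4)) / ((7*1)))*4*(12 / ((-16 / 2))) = -135 / 7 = -19.29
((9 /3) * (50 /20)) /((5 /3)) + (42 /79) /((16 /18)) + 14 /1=19.10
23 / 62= 0.37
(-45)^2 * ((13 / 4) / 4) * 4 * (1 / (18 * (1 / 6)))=8775 / 4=2193.75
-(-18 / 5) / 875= 18 / 4375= 0.00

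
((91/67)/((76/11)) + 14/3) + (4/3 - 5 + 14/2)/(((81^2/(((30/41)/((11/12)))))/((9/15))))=8142180923/1674142668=4.86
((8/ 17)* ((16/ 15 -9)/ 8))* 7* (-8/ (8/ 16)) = 784/ 15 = 52.27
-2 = -2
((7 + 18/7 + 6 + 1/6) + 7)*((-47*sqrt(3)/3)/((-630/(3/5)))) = 8977*sqrt(3)/26460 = 0.59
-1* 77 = -77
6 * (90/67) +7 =1009/67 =15.06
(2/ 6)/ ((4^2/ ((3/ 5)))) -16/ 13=-1267/ 1040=-1.22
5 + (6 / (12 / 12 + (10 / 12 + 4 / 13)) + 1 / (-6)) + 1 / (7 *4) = 107615 / 14028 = 7.67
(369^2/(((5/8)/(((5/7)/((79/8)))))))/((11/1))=8714304/6083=1432.57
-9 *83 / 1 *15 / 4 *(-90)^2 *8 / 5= -36304200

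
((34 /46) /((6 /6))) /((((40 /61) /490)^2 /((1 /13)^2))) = 151880057 /62192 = 2442.12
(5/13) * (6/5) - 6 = -72/13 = -5.54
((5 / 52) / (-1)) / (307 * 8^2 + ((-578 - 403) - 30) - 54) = -5 / 966316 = -0.00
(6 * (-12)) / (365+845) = -36 / 605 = -0.06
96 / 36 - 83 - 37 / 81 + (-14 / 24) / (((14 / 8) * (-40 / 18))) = -130637 / 1620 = -80.64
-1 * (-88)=88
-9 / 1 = -9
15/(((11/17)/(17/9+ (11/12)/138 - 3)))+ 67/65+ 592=223952159/394680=567.43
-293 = -293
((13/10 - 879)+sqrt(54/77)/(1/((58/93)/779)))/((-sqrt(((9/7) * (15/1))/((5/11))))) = sqrt(231) * (16320594521 - 580 * sqrt(462))/1840878270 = 134.75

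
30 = 30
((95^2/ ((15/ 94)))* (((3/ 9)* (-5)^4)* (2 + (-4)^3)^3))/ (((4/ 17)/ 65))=-6981720077312500/ 9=-775746675256944.44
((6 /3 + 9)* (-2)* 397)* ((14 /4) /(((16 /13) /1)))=-397397 /16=-24837.31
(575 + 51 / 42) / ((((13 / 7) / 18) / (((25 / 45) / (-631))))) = -40335 / 8203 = -4.92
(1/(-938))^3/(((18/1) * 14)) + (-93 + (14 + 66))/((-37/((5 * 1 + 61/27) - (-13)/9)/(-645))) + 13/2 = -15128040702834005/7695038197728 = -1965.95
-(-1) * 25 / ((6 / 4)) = 50 / 3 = 16.67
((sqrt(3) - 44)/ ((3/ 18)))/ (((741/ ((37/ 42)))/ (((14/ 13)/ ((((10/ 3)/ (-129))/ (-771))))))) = -161919252/ 16055 + 3679983 * sqrt(3)/ 16055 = -9688.28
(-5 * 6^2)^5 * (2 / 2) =-188956800000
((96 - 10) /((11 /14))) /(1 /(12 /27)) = 4816 /99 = 48.65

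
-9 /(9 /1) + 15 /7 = 8 /7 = 1.14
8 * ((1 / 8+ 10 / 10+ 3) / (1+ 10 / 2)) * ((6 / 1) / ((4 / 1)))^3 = 297 / 16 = 18.56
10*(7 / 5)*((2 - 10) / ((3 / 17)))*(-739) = 1407056 / 3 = 469018.67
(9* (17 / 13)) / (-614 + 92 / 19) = -323 / 16718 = -0.02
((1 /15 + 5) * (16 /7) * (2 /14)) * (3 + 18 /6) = 2432 /245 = 9.93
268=268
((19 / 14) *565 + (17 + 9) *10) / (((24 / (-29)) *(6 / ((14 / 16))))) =-416875 / 2304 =-180.94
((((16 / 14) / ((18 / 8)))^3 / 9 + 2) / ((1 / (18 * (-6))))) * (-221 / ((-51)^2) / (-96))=-29468491 / 153028764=-0.19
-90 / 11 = -8.18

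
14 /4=3.50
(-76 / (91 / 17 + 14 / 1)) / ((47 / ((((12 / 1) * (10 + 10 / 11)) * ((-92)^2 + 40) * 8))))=-744135.12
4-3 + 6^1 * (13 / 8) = 43 / 4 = 10.75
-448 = -448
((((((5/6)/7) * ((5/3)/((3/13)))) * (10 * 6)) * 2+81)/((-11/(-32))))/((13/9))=371296/1001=370.93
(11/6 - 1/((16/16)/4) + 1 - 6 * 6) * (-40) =4460/3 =1486.67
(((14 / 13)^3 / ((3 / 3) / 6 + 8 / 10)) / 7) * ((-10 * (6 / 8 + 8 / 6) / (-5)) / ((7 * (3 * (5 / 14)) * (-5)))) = -3920 / 191139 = -0.02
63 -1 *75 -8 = -20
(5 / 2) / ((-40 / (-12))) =3 / 4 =0.75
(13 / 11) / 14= 13 / 154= 0.08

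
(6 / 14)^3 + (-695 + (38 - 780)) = -492864 / 343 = -1436.92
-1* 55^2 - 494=-3519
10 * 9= 90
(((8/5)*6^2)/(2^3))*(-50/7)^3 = -900000/343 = -2623.91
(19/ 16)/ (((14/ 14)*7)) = 19/ 112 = 0.17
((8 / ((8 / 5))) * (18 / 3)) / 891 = 10 / 297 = 0.03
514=514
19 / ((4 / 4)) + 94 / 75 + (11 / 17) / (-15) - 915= -1140857 / 1275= -894.79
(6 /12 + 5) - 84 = -157 /2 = -78.50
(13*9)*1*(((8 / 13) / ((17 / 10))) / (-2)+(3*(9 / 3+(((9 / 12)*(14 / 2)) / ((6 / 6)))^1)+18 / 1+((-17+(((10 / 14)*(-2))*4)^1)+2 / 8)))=279918 / 119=2352.25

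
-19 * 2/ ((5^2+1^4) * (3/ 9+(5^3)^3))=-57/ 76171888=-0.00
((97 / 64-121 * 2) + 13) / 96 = -4853 / 2048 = -2.37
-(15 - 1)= -14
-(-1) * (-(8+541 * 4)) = -2172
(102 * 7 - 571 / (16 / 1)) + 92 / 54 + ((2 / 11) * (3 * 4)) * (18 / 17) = 55121053 / 80784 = 682.33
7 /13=0.54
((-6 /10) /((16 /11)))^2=1089 /6400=0.17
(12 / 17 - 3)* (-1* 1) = 39 / 17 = 2.29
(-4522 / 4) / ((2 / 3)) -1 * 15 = -6843 / 4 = -1710.75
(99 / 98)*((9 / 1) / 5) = 891 / 490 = 1.82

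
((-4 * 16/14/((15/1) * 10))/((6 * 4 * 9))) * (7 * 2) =-4/2025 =-0.00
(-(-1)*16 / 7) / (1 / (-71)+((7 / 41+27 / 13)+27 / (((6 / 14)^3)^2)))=8174088 / 15590656487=0.00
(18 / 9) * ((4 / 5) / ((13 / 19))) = 152 / 65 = 2.34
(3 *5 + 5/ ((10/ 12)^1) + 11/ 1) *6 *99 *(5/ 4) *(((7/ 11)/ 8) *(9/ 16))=8505/ 8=1063.12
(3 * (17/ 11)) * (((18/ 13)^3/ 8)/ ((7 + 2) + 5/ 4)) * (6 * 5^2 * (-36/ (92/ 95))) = -19072827000/ 22789481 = -836.91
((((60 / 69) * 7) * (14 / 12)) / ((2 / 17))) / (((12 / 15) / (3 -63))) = -104125 / 23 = -4527.17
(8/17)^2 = 0.22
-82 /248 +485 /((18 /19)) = 570961 /1116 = 511.61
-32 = -32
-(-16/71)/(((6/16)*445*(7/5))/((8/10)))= 512/663495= 0.00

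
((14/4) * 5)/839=35/1678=0.02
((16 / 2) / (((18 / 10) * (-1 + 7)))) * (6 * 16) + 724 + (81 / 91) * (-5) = 647551 / 819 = 790.66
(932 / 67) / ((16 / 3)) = 699 / 268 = 2.61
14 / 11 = 1.27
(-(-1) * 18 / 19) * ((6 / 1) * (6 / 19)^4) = 139968 / 2476099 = 0.06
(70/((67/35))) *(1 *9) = 22050/67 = 329.10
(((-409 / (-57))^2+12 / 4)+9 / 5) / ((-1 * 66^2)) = -914381 / 70763220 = -0.01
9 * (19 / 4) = 171 / 4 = 42.75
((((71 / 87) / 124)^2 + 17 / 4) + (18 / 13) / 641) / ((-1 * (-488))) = 4123797090641 / 473263574299776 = 0.01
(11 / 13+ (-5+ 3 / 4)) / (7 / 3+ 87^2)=-531 / 1181128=-0.00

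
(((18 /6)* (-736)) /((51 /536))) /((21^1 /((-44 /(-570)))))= -8678912 /101745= -85.30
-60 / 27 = -20 / 9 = -2.22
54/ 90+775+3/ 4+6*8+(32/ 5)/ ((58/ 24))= 479659/ 580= 827.00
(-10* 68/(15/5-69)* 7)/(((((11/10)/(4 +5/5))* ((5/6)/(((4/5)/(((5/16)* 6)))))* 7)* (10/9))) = 13056/605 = 21.58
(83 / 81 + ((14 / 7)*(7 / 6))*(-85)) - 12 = -16954 / 81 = -209.31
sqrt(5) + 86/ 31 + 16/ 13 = 6.24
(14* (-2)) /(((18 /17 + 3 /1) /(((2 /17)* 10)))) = -560 /69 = -8.12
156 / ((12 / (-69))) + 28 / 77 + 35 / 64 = -630847 / 704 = -896.09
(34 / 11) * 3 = 102 / 11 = 9.27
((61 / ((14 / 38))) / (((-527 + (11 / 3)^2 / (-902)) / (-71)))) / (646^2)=1598139 / 29899142938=0.00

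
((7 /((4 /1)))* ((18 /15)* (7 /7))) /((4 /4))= 2.10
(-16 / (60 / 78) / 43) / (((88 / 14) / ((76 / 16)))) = -1729 / 4730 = -0.37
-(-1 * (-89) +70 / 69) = -6211 / 69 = -90.01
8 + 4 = 12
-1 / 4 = -0.25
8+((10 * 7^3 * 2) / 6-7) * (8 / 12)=6890 / 9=765.56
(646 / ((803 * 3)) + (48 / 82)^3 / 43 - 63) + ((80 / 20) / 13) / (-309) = -599653014654869 / 9559548980553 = -62.73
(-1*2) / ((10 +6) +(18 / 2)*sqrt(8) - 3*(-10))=-23 / 367 +9*sqrt(2) / 367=-0.03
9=9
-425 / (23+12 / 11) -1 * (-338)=16979 / 53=320.36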